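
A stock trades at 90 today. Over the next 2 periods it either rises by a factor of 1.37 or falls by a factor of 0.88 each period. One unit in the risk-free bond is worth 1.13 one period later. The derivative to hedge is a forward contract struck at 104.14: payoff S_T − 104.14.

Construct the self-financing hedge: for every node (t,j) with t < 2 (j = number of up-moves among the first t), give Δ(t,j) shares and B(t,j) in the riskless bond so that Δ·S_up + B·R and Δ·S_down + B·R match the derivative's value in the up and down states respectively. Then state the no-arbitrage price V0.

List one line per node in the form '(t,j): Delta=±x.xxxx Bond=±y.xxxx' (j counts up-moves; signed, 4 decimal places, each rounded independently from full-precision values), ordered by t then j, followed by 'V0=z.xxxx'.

Under the risk-neutral measure, an up-move has probability p* = (R−d)/(u−d) = 0.5102 and values discount at R = 1.13.
Payoff layer (t=2): V(2,0)=-34.4440, V(2,1)=4.3640, V(2,2)=64.7810
(1,0): S=79.2000. Δ = (V_up−V_dn)/(S_up−S_dn) = (4.3640−-34.4440)/(108.5040−69.6960) = 1.0000. V = [p*·4.3640 + (1−p*)·-34.4440]/1.13 = -12.9593. B = V − Δ·S = -92.1593.
(1,1): S=123.3000. Δ = (V_up−V_dn)/(S_up−S_dn) = (64.7810−4.3640)/(168.9210−108.5040) = 1.0000. V = [p*·64.7810 + (1−p*)·4.3640]/1.13 = 31.1407. B = V − Δ·S = -92.1593.
(0,0): S=90.0000. Δ = (V_up−V_dn)/(S_up−S_dn) = (31.1407−-12.9593)/(123.3000−79.2000) = 1.0000. V = [p*·31.1407 + (1−p*)·-12.9593]/1.13 = 8.4431. B = V − Δ·S = -81.5569.
The time-0 hedge costs 8.4431, which is the no-arbitrage price.

(0,0): Delta=1.0000 Bond=-81.5569
(1,0): Delta=1.0000 Bond=-92.1593
(1,1): Delta=1.0000 Bond=-92.1593
V0=8.4431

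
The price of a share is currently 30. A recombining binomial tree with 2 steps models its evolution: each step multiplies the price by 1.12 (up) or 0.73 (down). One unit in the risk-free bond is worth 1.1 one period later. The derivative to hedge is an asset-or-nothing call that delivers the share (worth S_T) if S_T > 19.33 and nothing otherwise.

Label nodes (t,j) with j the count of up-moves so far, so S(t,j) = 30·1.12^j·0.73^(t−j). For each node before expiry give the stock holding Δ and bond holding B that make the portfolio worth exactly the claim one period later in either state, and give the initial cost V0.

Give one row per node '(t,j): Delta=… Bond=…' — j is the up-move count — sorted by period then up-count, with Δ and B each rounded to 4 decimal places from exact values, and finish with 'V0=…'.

(0,0): Delta=1.0637 Bond=-1.9458
(1,0): Delta=2.8718 Bond=-41.7376
(1,1): Delta=1.0000 Bond=0.0000
V0=29.9653

Since d<R<u, set p* = (R−d)/(u−d) = 0.9487; price each node as the discounted p*-expectation of its children.
Terminal payoffs: V(2,0)=0.0000, V(2,1)=24.5280, V(2,2)=37.6320
(1,0): S=21.9000. Δ = (V_up−V_dn)/(S_up−S_dn) = (24.5280−0.0000)/(24.5280−15.9870) = 2.8718. V = [p*·24.5280 + (1−p*)·0.0000]/1.1 = 21.1547. B = V − Δ·S = -41.7376.
(1,1): S=33.6000. Δ = (V_up−V_dn)/(S_up−S_dn) = (37.6320−24.5280)/(37.6320−24.5280) = 1.0000. V = [p*·37.6320 + (1−p*)·24.5280]/1.1 = 33.6000. B = V − Δ·S = 0.0000.
(0,0): S=30.0000. Δ = (V_up−V_dn)/(S_up−S_dn) = (33.6000−21.1547)/(33.6000−21.9000) = 1.0637. V = [p*·33.6000 + (1−p*)·21.1547]/1.1 = 29.9653. B = V − Δ·S = -1.9458.
The time-0 hedge costs 29.9653, which is the no-arbitrage price.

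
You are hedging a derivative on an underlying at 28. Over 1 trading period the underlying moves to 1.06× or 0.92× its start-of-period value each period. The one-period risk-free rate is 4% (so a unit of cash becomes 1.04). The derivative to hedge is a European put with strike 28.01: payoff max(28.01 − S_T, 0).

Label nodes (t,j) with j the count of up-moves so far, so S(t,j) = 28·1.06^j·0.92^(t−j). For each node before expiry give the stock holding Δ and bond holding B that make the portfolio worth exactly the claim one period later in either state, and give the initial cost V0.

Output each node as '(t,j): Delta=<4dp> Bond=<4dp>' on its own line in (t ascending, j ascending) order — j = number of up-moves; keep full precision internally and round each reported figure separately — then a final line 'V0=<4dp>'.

No-arbitrage ⇒ martingale measure with p* = (R−d)/(u−d) = 0.8571.
Terminal payoffs: V(1,0)=2.2500, V(1,1)=0.0000
(0,0): S=28.0000. Δ = (V_up−V_dn)/(S_up−S_dn) = (0.0000−2.2500)/(29.6800−25.7600) = -0.5740. V = [p*·0.0000 + (1−p*)·2.2500]/1.04 = 0.3091. B = V − Δ·S = 16.3805.
The time-0 hedge costs 0.3091, which is the no-arbitrage price.

(0,0): Delta=-0.5740 Bond=16.3805
V0=0.3091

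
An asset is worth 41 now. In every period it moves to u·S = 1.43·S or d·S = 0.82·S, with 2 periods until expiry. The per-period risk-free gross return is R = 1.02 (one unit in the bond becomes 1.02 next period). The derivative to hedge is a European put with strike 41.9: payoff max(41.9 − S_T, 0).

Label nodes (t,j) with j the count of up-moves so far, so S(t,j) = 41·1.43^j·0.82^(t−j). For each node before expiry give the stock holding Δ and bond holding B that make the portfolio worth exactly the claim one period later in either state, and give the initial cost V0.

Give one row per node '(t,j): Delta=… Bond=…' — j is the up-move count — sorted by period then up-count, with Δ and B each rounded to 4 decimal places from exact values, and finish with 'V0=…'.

(0,0): Delta=-0.3776 Bond=21.7047
(1,0): Delta=-0.6988 Bond=32.9383
(1,1): Delta=0.0000 Bond=0.0000
V0=6.2230

The replicating-portfolio and risk-neutral prices coincide; use p* = (1.02−0.82)/(1.43−0.82) = 0.3279 for the latter.
Terminal payoffs: V(2,0)=14.3316, V(2,1)=0.0000, V(2,2)=0.0000
  t=1,j=0: stock 33.6200 → up 48.0766 (V=0.0000), down 27.5684 (V=14.3316). Price 9.4438; hedge Δ=-0.6988, bond B=32.9383.
  t=1,j=1: stock 58.6300 → up 83.8409 (V=0.0000), down 48.0766 (V=0.0000). Price 0.0000; hedge Δ=0.0000, bond B=0.0000.
  t=0,j=0: stock 41.0000 → up 58.6300 (V=0.0000), down 33.6200 (V=9.4438). Price 6.2230; hedge Δ=-0.3776, bond B=21.7047.
The time-0 hedge costs 6.2230, which is the no-arbitrage price.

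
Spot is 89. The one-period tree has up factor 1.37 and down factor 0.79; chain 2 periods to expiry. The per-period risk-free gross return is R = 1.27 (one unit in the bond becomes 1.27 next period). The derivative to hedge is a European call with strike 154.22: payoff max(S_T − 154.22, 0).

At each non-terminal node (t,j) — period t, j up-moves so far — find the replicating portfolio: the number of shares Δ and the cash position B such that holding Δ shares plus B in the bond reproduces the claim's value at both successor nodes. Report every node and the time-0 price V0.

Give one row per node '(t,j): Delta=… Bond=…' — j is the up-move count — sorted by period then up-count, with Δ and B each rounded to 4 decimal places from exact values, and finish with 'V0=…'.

(0,0): Delta=0.1619 Bond=-8.9626
(1,0): Delta=0.0000 Bond=0.0000
(1,1): Delta=0.1813 Bond=-13.7538
V0=5.4456

Under the risk-neutral measure, an up-move has probability p* = (R−d)/(u−d) = 0.8276 and values discount at R = 1.27.
At expiry t=2: V(2,0)=0.0000, V(2,1)=0.0000, V(2,2)=12.8241
(1,0): S=70.3100. Δ = (V_up−V_dn)/(S_up−S_dn) = (0.0000−0.0000)/(96.3247−55.5449) = 0.0000. V = [p*·0.0000 + (1−p*)·0.0000]/1.27 = 0.0000. B = V − Δ·S = 0.0000.
(1,1): S=121.9300. Δ = (V_up−V_dn)/(S_up−S_dn) = (12.8241−0.0000)/(167.0441−96.3247) = 0.1813. V = [p*·12.8241 + (1−p*)·0.0000]/1.27 = 8.3567. B = V − Δ·S = -13.7538.
(0,0): S=89.0000. Δ = (V_up−V_dn)/(S_up−S_dn) = (8.3567−0.0000)/(121.9300−70.3100) = 0.1619. V = [p*·8.3567 + (1−p*)·0.0000]/1.27 = 5.4456. B = V − Δ·S = -8.9626.
Check: Δ(0,0)·S0 + B(0,0) = 5.4456 = V0.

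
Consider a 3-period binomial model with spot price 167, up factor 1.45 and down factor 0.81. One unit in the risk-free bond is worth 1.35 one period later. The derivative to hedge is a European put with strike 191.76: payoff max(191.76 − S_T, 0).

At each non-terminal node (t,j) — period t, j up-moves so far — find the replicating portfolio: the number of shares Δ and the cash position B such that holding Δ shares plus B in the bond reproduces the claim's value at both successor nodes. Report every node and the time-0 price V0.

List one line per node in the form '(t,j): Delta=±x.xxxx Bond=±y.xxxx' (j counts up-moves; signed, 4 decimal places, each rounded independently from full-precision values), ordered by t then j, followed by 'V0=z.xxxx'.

(0,0): Delta=-0.0533 Bond=9.8874
(1,0): Delta=-0.3312 Bond=50.9338
(1,1): Delta=-0.0246 Bond=6.3877
(2,0): Delta=-1.0000 Bond=142.0444
(2,1): Delta=-0.2620 Bond=55.1896
(2,2): Delta=0.0000 Bond=0.0000
V0=0.9857

Since d<R<u, set p* = (R−d)/(u−d) = 0.8438; price each node as the discounted p*-expectation of its children.
Terminal payoffs: V(3,0)=103.0094, V(3,1)=32.8854, V(3,2)=0.0000, V(3,3)=0.0000
(2,0): S=109.5687. Δ = (V_up−V_dn)/(S_up−S_dn) = (32.8854−103.0094)/(158.8746−88.7506) = -1.0000. V = [p*·32.8854 + (1−p*)·103.0094]/1.35 = 32.4757. B = V − Δ·S = 142.0444.
(2,1): S=196.1415. Δ = (V_up−V_dn)/(S_up−S_dn) = (0.0000−32.8854)/(284.4052−158.8746) = -0.2620. V = [p*·0.0000 + (1−p*)·32.8854]/1.35 = 3.8062. B = V − Δ·S = 55.1896.
(2,2): S=351.1175. Δ = (V_up−V_dn)/(S_up−S_dn) = (0.0000−0.0000)/(509.1204−284.4052) = 0.0000. V = [p*·0.0000 + (1−p*)·0.0000]/1.35 = 0.0000. B = V − Δ·S = 0.0000.
(1,0): S=135.2700. Δ = (V_up−V_dn)/(S_up−S_dn) = (3.8062−32.4757)/(196.1415−109.5687) = -0.3312. V = [p*·3.8062 + (1−p*)·32.4757]/1.35 = 6.1376. B = V − Δ·S = 50.9338.
(1,1): S=242.1500. Δ = (V_up−V_dn)/(S_up−S_dn) = (0.0000−3.8062)/(351.1175−196.1415) = -0.0246. V = [p*·0.0000 + (1−p*)·3.8062]/1.35 = 0.4405. B = V − Δ·S = 6.3877.
(0,0): S=167.0000. Δ = (V_up−V_dn)/(S_up−S_dn) = (0.4405−6.1376)/(242.1500−135.2700) = -0.0533. V = [p*·0.4405 + (1−p*)·6.1376]/1.35 = 0.9857. B = V − Δ·S = 9.8874.
Check: Δ(0,0)·S0 + B(0,0) = 0.9857 = V0.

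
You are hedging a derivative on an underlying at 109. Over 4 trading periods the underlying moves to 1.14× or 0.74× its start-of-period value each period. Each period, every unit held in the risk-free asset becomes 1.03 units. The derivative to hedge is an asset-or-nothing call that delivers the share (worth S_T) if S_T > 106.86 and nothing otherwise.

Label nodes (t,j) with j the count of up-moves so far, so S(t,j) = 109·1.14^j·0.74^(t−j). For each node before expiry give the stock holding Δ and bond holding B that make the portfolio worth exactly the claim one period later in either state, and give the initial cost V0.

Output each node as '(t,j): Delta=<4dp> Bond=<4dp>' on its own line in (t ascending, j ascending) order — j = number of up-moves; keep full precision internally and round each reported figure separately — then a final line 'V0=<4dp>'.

Since d<R<u, set p* = (R−d)/(u−d) = 0.7250; price each node as the discounted p*-expectation of its children.
Terminal values V(4,·): V(4,0)=0.0000, V(4,1)=0.0000, V(4,2)=0.0000, V(4,3)=119.5013, V(4,4)=184.0967
(3,0): S=44.1694. Δ = (V_up−V_dn)/(S_up−S_dn) = (0.0000−0.0000)/(50.3531−32.6854) = 0.0000. V = [p*·0.0000 + (1−p*)·0.0000]/1.03 = 0.0000. B = V − Δ·S = 0.0000.
(3,1): S=68.0448. Δ = (V_up−V_dn)/(S_up−S_dn) = (0.0000−0.0000)/(77.5710−50.3531) = 0.0000. V = [p*·0.0000 + (1−p*)·0.0000]/1.03 = 0.0000. B = V − Δ·S = 0.0000.
(3,2): S=104.8257. Δ = (V_up−V_dn)/(S_up−S_dn) = (119.5013−0.0000)/(119.5013−77.5710) = 2.8500. V = [p*·119.5013 + (1−p*)·0.0000]/1.03 = 84.1150. B = V − Δ·S = -214.6383.
(3,3): S=161.4883. Δ = (V_up−V_dn)/(S_up−S_dn) = (184.0967−119.5013)/(184.0967−119.5013) = 1.0000. V = [p*·184.0967 + (1−p*)·119.5013]/1.03 = 161.4883. B = V − Δ·S = 0.0000.
(2,0): S=59.6884. Δ = (V_up−V_dn)/(S_up−S_dn) = (0.0000−0.0000)/(68.0448−44.1694) = 0.0000. V = [p*·0.0000 + (1−p*)·0.0000]/1.03 = 0.0000. B = V − Δ·S = 0.0000.
(2,1): S=91.9524. Δ = (V_up−V_dn)/(S_up−S_dn) = (84.1150−0.0000)/(104.8257−68.0448) = 2.2869. V = [p*·84.1150 + (1−p*)·0.0000]/1.03 = 59.2072. B = V − Δ·S = -151.0804.
(2,2): S=141.6564. Δ = (V_up−V_dn)/(S_up−S_dn) = (161.4883−84.1150)/(161.4883−104.8257) = 1.3655. V = [p*·161.4883 + (1−p*)·84.1150]/1.03 = 136.1268. B = V − Δ·S = -57.3063.
(1,0): S=80.6600. Δ = (V_up−V_dn)/(S_up−S_dn) = (59.2072−0.0000)/(91.9524−59.6884) = 1.8351. V = [p*·59.2072 + (1−p*)·0.0000]/1.03 = 41.6750. B = V − Δ·S = -106.3430.
(1,1): S=124.2600. Δ = (V_up−V_dn)/(S_up−S_dn) = (136.1268−59.2072)/(141.6564−91.9524) = 1.5476. V = [p*·136.1268 + (1−p*)·59.2072]/1.03 = 111.6252. B = V − Δ·S = -80.6740.
(0,0): S=109.0000. Δ = (V_up−V_dn)/(S_up−S_dn) = (111.6252−41.6750)/(124.2600−80.6600) = 1.6044. V = [p*·111.6252 + (1−p*)·41.6750]/1.03 = 89.6979. B = V − Δ·S = -85.1776.
Self-financing check: at every node Δ·S+B equals the discounted successor values.

(0,0): Delta=1.6044 Bond=-85.1776
(1,0): Delta=1.8351 Bond=-106.3430
(1,1): Delta=1.5476 Bond=-80.6740
(2,0): Delta=0.0000 Bond=0.0000
(2,1): Delta=2.2869 Bond=-151.0804
(2,2): Delta=1.3655 Bond=-57.3063
(3,0): Delta=0.0000 Bond=0.0000
(3,1): Delta=0.0000 Bond=0.0000
(3,2): Delta=2.8500 Bond=-214.6383
(3,3): Delta=1.0000 Bond=0.0000
V0=89.6979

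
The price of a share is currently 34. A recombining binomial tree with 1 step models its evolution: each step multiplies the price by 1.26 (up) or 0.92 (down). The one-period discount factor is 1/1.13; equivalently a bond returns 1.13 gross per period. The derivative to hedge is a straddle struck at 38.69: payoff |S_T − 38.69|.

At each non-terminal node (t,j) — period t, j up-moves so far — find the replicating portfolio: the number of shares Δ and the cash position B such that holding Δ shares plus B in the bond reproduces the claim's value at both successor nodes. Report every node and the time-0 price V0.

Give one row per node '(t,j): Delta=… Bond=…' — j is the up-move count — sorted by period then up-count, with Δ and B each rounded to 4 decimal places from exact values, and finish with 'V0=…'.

No-arbitrage ⇒ martingale measure with p* = (R−d)/(u−d) = 0.6176.
Terminal payoffs: V(1,0)=7.4100, V(1,1)=4.1500
  t=0,j=0: stock 34.0000 → up 42.8400 (V=4.1500), down 31.2800 (V=7.4100). Price 4.7756; hedge Δ=-0.2820, bond B=14.3639.
Check: Δ(0,0)·S0 + B(0,0) = 4.7756 = V0.

(0,0): Delta=-0.2820 Bond=14.3639
V0=4.7756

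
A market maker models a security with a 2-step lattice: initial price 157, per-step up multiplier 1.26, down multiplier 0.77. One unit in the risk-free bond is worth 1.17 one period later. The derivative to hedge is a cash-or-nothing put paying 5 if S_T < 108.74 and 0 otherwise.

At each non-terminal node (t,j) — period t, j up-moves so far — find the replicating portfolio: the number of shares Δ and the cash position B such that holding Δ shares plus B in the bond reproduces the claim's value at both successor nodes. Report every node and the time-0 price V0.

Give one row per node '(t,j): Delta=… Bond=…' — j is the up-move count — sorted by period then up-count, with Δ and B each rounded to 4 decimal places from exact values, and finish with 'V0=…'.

(0,0): Delta=-0.0102 Bond=1.7251
(1,0): Delta=-0.0844 Bond=10.9890
(1,1): Delta=0.0000 Bond=0.0000
V0=0.1232

The replicating-portfolio and risk-neutral prices coincide; use p* = (1.17−0.77)/(1.26−0.77) = 0.8163 for the latter.
At expiry t=2: V(2,0)=5.0000, V(2,1)=0.0000, V(2,2)=0.0000
Node (1,0) S=120.8900: V=(p*·0.0000+(1−p*)·5.0000)/1.17=0.7849; Δ=(0.0000−5.0000)/(152.3214−93.0853)=-0.0844; B=V−Δ·S=10.9890
Node (1,1) S=197.8200: V=(p*·0.0000+(1−p*)·0.0000)/1.17=0.0000; Δ=(0.0000−0.0000)/(249.2532−152.3214)=0.0000; B=V−Δ·S=0.0000
Node (0,0) S=157.0000: V=(p*·0.0000+(1−p*)·0.7849)/1.17=0.1232; Δ=(0.0000−0.7849)/(197.8200−120.8900)=-0.0102; B=V−Δ·S=1.7251
Check: Δ(0,0)·S0 + B(0,0) = 0.1232 = V0.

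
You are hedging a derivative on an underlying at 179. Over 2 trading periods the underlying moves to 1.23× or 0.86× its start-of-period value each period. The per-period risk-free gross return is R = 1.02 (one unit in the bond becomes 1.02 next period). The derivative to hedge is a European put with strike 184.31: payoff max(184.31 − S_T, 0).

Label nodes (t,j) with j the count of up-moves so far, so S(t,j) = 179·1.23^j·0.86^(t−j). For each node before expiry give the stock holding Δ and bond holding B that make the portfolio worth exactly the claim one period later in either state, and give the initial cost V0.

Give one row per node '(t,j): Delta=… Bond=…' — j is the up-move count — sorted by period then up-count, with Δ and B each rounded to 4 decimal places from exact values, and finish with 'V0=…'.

(0,0): Delta=-0.4362 Bond=94.1605
(1,0): Delta=-0.9116 Bond=169.2198
(1,1): Delta=0.0000 Bond=0.0000
V0=16.0762

Risk-neutral probability p* = (R−d)/(u−d) = (1.02−0.86)/(1.23−0.86) = 0.4324.
At expiry t=2: V(2,0)=51.9216, V(2,1)=0.0000, V(2,2)=0.0000
Node (1,0) S=153.9400: V=(p*·0.0000+(1−p*)·51.9216)/1.02=28.8912; Δ=(0.0000−51.9216)/(189.3462−132.3884)=-0.9116; B=V−Δ·S=169.2198
Node (1,1) S=220.1700: V=(p*·0.0000+(1−p*)·0.0000)/1.02=0.0000; Δ=(0.0000−0.0000)/(270.8091−189.3462)=0.0000; B=V−Δ·S=0.0000
Node (0,0) S=179.0000: V=(p*·0.0000+(1−p*)·28.8912)/1.02=16.0762; Δ=(0.0000−28.8912)/(220.1700−153.9400)=-0.4362; B=V−Δ·S=94.1605
Root portfolio cost Δ·179+B reproduces V0=16.0762.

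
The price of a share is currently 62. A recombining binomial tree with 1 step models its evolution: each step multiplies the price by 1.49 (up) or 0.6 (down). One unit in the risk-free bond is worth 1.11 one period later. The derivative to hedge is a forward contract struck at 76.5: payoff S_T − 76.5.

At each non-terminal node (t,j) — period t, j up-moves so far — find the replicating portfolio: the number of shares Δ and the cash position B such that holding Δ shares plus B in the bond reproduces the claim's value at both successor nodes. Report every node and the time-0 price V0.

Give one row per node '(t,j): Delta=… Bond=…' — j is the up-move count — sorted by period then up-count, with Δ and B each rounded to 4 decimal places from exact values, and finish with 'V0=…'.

Risk-neutral probability p* = (R−d)/(u−d) = (1.11−0.6)/(1.49−0.6) = 0.5730.
At expiry t=1: V(1,0)=-39.3000, V(1,1)=15.8800
(0,0): S=62.0000. Δ = (V_up−V_dn)/(S_up−S_dn) = (15.8800−-39.3000)/(92.3800−37.2000) = 1.0000. V = [p*·15.8800 + (1−p*)·-39.3000]/1.11 = -6.9189. B = V − Δ·S = -68.9189.
Root portfolio cost Δ·62+B reproduces V0=-6.9189.

(0,0): Delta=1.0000 Bond=-68.9189
V0=-6.9189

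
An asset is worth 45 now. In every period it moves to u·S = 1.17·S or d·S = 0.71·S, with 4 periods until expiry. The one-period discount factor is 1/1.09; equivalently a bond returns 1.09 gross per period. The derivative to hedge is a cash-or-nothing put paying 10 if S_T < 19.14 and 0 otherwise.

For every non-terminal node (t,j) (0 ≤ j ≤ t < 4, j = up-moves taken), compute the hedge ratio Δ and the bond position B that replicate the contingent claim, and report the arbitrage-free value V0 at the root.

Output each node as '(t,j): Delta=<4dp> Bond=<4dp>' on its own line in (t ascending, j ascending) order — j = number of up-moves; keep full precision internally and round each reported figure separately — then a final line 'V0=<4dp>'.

(0,0): Delta=-0.0280 Bond=1.3879
(1,0): Delta=-0.1646 Bond=5.8769
(1,1): Delta=-0.0105 Bond=0.5940
(2,0): Delta=-0.7263 Bond=19.1486
(2,1): Delta=-0.0928 Bond=3.7231
(2,2): Delta=0.0000 Bond=0.0000
(3,0): Delta=0.0000 Bond=9.1743
(3,1): Delta=-0.8191 Bond=23.3347
(3,2): Delta=0.0000 Bond=0.0000
(3,3): Delta=0.0000 Bond=0.0000
V0=0.1296

No-arbitrage ⇒ martingale measure with p* = (R−d)/(u−d) = 0.8261.
Terminal values V(4,·): V(4,0)=10.0000, V(4,1)=10.0000, V(4,2)=0.0000, V(4,3)=0.0000, V(4,4)=0.0000
(3,0): S=16.1060. Δ = (V_up−V_dn)/(S_up−S_dn) = (10.0000−10.0000)/(18.8440−11.4353) = 0.0000. V = [p*·10.0000 + (1−p*)·10.0000]/1.09 = 9.1743. B = V − Δ·S = 9.1743.
(3,1): S=26.5409. Δ = (V_up−V_dn)/(S_up−S_dn) = (0.0000−10.0000)/(31.0528−18.8440) = -0.8191. V = [p*·0.0000 + (1−p*)·10.0000]/1.09 = 1.5955. B = V − Δ·S = 23.3347.
(3,2): S=43.7364. Δ = (V_up−V_dn)/(S_up−S_dn) = (0.0000−0.0000)/(51.1715−31.0528) = 0.0000. V = [p*·0.0000 + (1−p*)·0.0000]/1.09 = 0.0000. B = V − Δ·S = 0.0000.
(3,3): S=72.0726. Δ = (V_up−V_dn)/(S_up−S_dn) = (0.0000−0.0000)/(84.3249−51.1715) = 0.0000. V = [p*·0.0000 + (1−p*)·0.0000]/1.09 = 0.0000. B = V − Δ·S = 0.0000.
(2,0): S=22.6845. Δ = (V_up−V_dn)/(S_up−S_dn) = (1.5955−9.1743)/(26.5409−16.1060) = -0.7263. V = [p*·1.5955 + (1−p*)·9.1743]/1.09 = 2.6730. B = V − Δ·S = 19.1486.
(2,1): S=37.3815. Δ = (V_up−V_dn)/(S_up−S_dn) = (0.0000−1.5955)/(43.7364−26.5409) = -0.0928. V = [p*·0.0000 + (1−p*)·1.5955]/1.09 = 0.2546. B = V − Δ·S = 3.7231.
(2,2): S=61.6005. Δ = (V_up−V_dn)/(S_up−S_dn) = (0.0000−0.0000)/(72.0726−43.7364) = 0.0000. V = [p*·0.0000 + (1−p*)·0.0000]/1.09 = 0.0000. B = V − Δ·S = 0.0000.
(1,0): S=31.9500. Δ = (V_up−V_dn)/(S_up−S_dn) = (0.2546−2.6730)/(37.3815−22.6845) = -0.1646. V = [p*·0.2546 + (1−p*)·2.6730]/1.09 = 0.6194. B = V − Δ·S = 5.8769.
(1,1): S=52.6500. Δ = (V_up−V_dn)/(S_up−S_dn) = (0.0000−0.2546)/(61.6005−37.3815) = -0.0105. V = [p*·0.0000 + (1−p*)·0.2546]/1.09 = 0.0406. B = V − Δ·S = 0.5940.
(0,0): S=45.0000. Δ = (V_up−V_dn)/(S_up−S_dn) = (0.0406−0.6194)/(52.6500−31.9500) = -0.0280. V = [p*·0.0406 + (1−p*)·0.6194]/1.09 = 0.1296. B = V − Δ·S = 1.3879.
Each (Δ,B) replicates both successor values, so the strategy is self-financing and V0 is arbitrage-free.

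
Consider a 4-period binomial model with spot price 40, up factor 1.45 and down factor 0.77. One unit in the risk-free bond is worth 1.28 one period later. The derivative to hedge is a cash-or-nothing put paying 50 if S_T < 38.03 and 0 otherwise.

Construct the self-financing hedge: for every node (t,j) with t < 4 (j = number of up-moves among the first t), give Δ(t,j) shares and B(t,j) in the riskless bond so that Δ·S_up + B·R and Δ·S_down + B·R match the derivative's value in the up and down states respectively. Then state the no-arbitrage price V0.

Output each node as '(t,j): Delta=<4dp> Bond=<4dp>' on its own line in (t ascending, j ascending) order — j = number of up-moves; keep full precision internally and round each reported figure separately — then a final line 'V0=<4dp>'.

(0,0): Delta=-0.1233 Bond=5.8764
(1,0): Delta=-0.5464 Bond=20.5548
(1,1): Delta=-0.0484 Bond=3.1775
(2,0): Delta=-1.8166 Bond=56.4351
(2,1): Delta=-0.3216 Bond=16.2686
(2,2): Delta=0.0000 Bond=0.0000
(3,0): Delta=0.0000 Bond=39.0625
(3,1): Delta=-2.1382 Bond=83.2950
(3,2): Delta=0.0000 Bond=0.0000
(3,3): Delta=0.0000 Bond=0.0000
V0=0.9459

No-arbitrage ⇒ martingale measure with p* = (R−d)/(u−d) = 0.7500.
Payoff layer (t=4): V(4,0)=50.0000, V(4,1)=50.0000, V(4,2)=0.0000, V(4,3)=0.0000, V(4,4)=0.0000
(3,0): S=18.2613. Δ = (V_up−V_dn)/(S_up−S_dn) = (50.0000−50.0000)/(26.4789−14.0612) = 0.0000. V = [p*·50.0000 + (1−p*)·50.0000]/1.28 = 39.0625. B = V − Δ·S = 39.0625.
(3,1): S=34.3882. Δ = (V_up−V_dn)/(S_up−S_dn) = (0.0000−50.0000)/(49.8629−26.4789) = -2.1382. V = [p*·0.0000 + (1−p*)·50.0000]/1.28 = 9.7656. B = V − Δ·S = 83.2950.
(3,2): S=64.7570. Δ = (V_up−V_dn)/(S_up−S_dn) = (0.0000−0.0000)/(93.8976−49.8629) = 0.0000. V = [p*·0.0000 + (1−p*)·0.0000]/1.28 = 0.0000. B = V − Δ·S = 0.0000.
(3,3): S=121.9450. Δ = (V_up−V_dn)/(S_up−S_dn) = (0.0000−0.0000)/(176.8202−93.8976) = 0.0000. V = [p*·0.0000 + (1−p*)·0.0000]/1.28 = 0.0000. B = V − Δ·S = 0.0000.
(2,0): S=23.7160. Δ = (V_up−V_dn)/(S_up−S_dn) = (9.7656−39.0625)/(34.3882−18.2613) = -1.8166. V = [p*·9.7656 + (1−p*)·39.0625]/1.28 = 13.3514. B = V − Δ·S = 56.4351.
(2,1): S=44.6600. Δ = (V_up−V_dn)/(S_up−S_dn) = (0.0000−9.7656)/(64.7570−34.3882) = -0.3216. V = [p*·0.0000 + (1−p*)·9.7656]/1.28 = 1.9073. B = V − Δ·S = 16.2686.
(2,2): S=84.1000. Δ = (V_up−V_dn)/(S_up−S_dn) = (0.0000−0.0000)/(121.9450−64.7570) = 0.0000. V = [p*·0.0000 + (1−p*)·0.0000]/1.28 = 0.0000. B = V − Δ·S = 0.0000.
(1,0): S=30.8000. Δ = (V_up−V_dn)/(S_up−S_dn) = (1.9073−13.3514)/(44.6600−23.7160) = -0.5464. V = [p*·1.9073 + (1−p*)·13.3514]/1.28 = 3.7253. B = V − Δ·S = 20.5548.
(1,1): S=58.0000. Δ = (V_up−V_dn)/(S_up−S_dn) = (0.0000−1.9073)/(84.1000−44.6600) = -0.0484. V = [p*·0.0000 + (1−p*)·1.9073]/1.28 = 0.3725. B = V − Δ·S = 3.1775.
(0,0): S=40.0000. Δ = (V_up−V_dn)/(S_up−S_dn) = (0.3725−3.7253)/(58.0000−30.8000) = -0.1233. V = [p*·0.3725 + (1−p*)·3.7253]/1.28 = 0.9459. B = V − Δ·S = 5.8764.
Check: Δ(0,0)·S0 + B(0,0) = 0.9459 = V0.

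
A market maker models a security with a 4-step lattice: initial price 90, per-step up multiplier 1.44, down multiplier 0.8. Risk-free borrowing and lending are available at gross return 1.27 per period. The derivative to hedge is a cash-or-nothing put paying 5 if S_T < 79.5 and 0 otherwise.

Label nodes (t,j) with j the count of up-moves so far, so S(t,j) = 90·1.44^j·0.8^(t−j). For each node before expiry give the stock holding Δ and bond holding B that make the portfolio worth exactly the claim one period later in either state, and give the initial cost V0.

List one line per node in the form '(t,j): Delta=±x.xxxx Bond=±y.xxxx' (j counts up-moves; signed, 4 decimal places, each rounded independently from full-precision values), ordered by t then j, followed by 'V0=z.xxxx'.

(0,0): Delta=-0.0066 Bond=0.7082
(1,0): Delta=-0.0262 Bond=2.3149
(1,1): Delta=-0.0026 Bond=0.3875
(2,0): Delta=-0.0784 Bond=5.9457
(2,1): Delta=-0.0158 Bond=1.8527
(2,2): Delta=0.0000 Bond=0.0000
(3,0): Delta=0.0000 Bond=3.9370
(3,1): Delta=-0.0942 Bond=8.8583
(3,2): Delta=0.0000 Bond=0.0000
(3,3): Delta=0.0000 Bond=0.0000
V0=0.1154

Under the risk-neutral measure, an up-move has probability p* = (R−d)/(u−d) = 0.7344 and values discount at R = 1.27.
Terminal payoffs: V(4,0)=5.0000, V(4,1)=5.0000, V(4,2)=0.0000, V(4,3)=0.0000, V(4,4)=0.0000
  t=3,j=0: stock 46.0800 → up 66.3552 (V=5.0000), down 36.8640 (V=5.0000). Price 3.9370; hedge Δ=0.0000, bond B=3.9370.
  t=3,j=1: stock 82.9440 → up 119.4394 (V=0.0000), down 66.3552 (V=5.0000). Price 1.0458; hedge Δ=-0.0942, bond B=8.8583.
  t=3,j=2: stock 149.2992 → up 214.9908 (V=0.0000), down 119.4394 (V=0.0000). Price 0.0000; hedge Δ=0.0000, bond B=0.0000.
  t=3,j=3: stock 268.7386 → up 386.9835 (V=0.0000), down 214.9908 (V=0.0000). Price 0.0000; hedge Δ=0.0000, bond B=0.0000.
  t=2,j=0: stock 57.6000 → up 82.9440 (V=1.0458), down 46.0800 (V=3.9370). Price 1.4282; hedge Δ=-0.0784, bond B=5.9457.
  t=2,j=1: stock 103.6800 → up 149.2992 (V=0.0000), down 82.9440 (V=1.0458). Price 0.2187; hedge Δ=-0.0158, bond B=1.8527.
  t=2,j=2: stock 186.6240 → up 268.7386 (V=0.0000), down 149.2992 (V=0.0000). Price 0.0000; hedge Δ=0.0000, bond B=0.0000.
  t=1,j=0: stock 72.0000 → up 103.6800 (V=0.2187), down 57.6000 (V=1.4282). Price 0.4252; hedge Δ=-0.0262, bond B=2.3149.
  t=1,j=1: stock 129.6000 → up 186.6240 (V=0.0000), down 103.6800 (V=0.2187). Price 0.0457; hedge Δ=-0.0026, bond B=0.3875.
  t=0,j=0: stock 90.0000 → up 129.6000 (V=0.0457), down 72.0000 (V=0.4252). Price 0.1154; hedge Δ=-0.0066, bond B=0.7082.
Each (Δ,B) replicates both successor values, so the strategy is self-financing and V0 is arbitrage-free.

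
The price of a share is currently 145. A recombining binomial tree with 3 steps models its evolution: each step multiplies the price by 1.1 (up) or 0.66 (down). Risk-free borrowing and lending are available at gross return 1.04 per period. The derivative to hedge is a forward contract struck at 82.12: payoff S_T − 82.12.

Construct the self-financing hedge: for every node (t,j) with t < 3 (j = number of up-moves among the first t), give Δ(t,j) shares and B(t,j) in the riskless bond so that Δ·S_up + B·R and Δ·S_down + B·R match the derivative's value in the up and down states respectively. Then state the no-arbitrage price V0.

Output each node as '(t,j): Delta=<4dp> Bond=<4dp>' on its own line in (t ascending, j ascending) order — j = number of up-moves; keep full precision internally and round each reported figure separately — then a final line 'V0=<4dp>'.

(0,0): Delta=1.0000 Bond=-73.0044
(1,0): Delta=1.0000 Bond=-75.9246
(1,1): Delta=1.0000 Bond=-75.9246
(2,0): Delta=1.0000 Bond=-78.9615
(2,1): Delta=1.0000 Bond=-78.9615
(2,2): Delta=1.0000 Bond=-78.9615
V0=71.9956

Under the risk-neutral measure, an up-move has probability p* = (R−d)/(u−d) = 0.8636 and values discount at R = 1.04.
At expiry t=3: V(3,0)=-40.4331, V(3,1)=-12.6418, V(3,2)=33.6770, V(3,3)=110.8750
Node (2,0) S=63.1620: V=(p*·-12.6418+(1−p*)·-40.4331)/1.04=-15.7995; Δ=(-12.6418−-40.4331)/(69.4782−41.6869)=1.0000; B=V−Δ·S=-78.9615
Node (2,1) S=105.2700: V=(p*·33.6770+(1−p*)·-12.6418)/1.04=26.3085; Δ=(33.6770−-12.6418)/(115.7970−69.4782)=1.0000; B=V−Δ·S=-78.9615
Node (2,2) S=175.4500: V=(p*·110.8750+(1−p*)·33.6770)/1.04=96.4885; Δ=(110.8750−33.6770)/(192.9950−115.7970)=1.0000; B=V−Δ·S=-78.9615
Node (1,0) S=95.7000: V=(p*·26.3085+(1−p*)·-15.7995)/1.04=19.7754; Δ=(26.3085−-15.7995)/(105.2700−63.1620)=1.0000; B=V−Δ·S=-75.9246
Node (1,1) S=159.5000: V=(p*·96.4885+(1−p*)·26.3085)/1.04=83.5754; Δ=(96.4885−26.3085)/(175.4500−105.2700)=1.0000; B=V−Δ·S=-75.9246
Node (0,0) S=145.0000: V=(p*·83.5754+(1−p*)·19.7754)/1.04=71.9956; Δ=(83.5754−19.7754)/(159.5000−95.7000)=1.0000; B=V−Δ·S=-73.0044
Root portfolio cost Δ·145+B reproduces V0=71.9956.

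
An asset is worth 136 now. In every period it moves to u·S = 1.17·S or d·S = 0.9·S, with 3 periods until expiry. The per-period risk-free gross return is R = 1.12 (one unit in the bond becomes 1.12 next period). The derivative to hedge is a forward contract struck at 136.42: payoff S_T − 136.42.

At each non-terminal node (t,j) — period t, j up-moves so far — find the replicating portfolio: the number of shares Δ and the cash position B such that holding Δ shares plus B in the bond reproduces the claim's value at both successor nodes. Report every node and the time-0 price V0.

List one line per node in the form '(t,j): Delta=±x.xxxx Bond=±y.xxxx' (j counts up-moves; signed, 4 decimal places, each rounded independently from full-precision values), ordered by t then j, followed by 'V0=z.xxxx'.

(0,0): Delta=1.0000 Bond=-97.1011
(1,0): Delta=1.0000 Bond=-108.7532
(1,1): Delta=1.0000 Bond=-108.7532
(2,0): Delta=1.0000 Bond=-121.8036
(2,1): Delta=1.0000 Bond=-121.8036
(2,2): Delta=1.0000 Bond=-121.8036
V0=38.8989

Risk-neutral probability p* = (R−d)/(u−d) = (1.12−0.9)/(1.17−0.9) = 0.8148.
At expiry t=3: V(3,0)=-37.2760, V(3,1)=-7.5328, V(3,2)=31.1334, V(3,3)=81.3994
(2,0): S=110.1600. Δ = (V_up−V_dn)/(S_up−S_dn) = (-7.5328−-37.2760)/(128.8872−99.1440) = 1.0000. V = [p*·-7.5328 + (1−p*)·-37.2760]/1.12 = -11.6436. B = V − Δ·S = -121.8036.
(2,1): S=143.2080. Δ = (V_up−V_dn)/(S_up−S_dn) = (31.1334−-7.5328)/(167.5534−128.8872) = 1.0000. V = [p*·31.1334 + (1−p*)·-7.5328]/1.12 = 21.4044. B = V − Δ·S = -121.8036.
(2,2): S=186.1704. Δ = (V_up−V_dn)/(S_up−S_dn) = (81.3994−31.1334)/(217.8194−167.5534) = 1.0000. V = [p*·81.3994 + (1−p*)·31.1334]/1.12 = 64.3668. B = V − Δ·S = -121.8036.
(1,0): S=122.4000. Δ = (V_up−V_dn)/(S_up−S_dn) = (21.4044−-11.6436)/(143.2080−110.1600) = 1.0000. V = [p*·21.4044 + (1−p*)·-11.6436]/1.12 = 13.6468. B = V − Δ·S = -108.7532.
(1,1): S=159.1200. Δ = (V_up−V_dn)/(S_up−S_dn) = (64.3668−21.4044)/(186.1704−143.2080) = 1.0000. V = [p*·64.3668 + (1−p*)·21.4044]/1.12 = 50.3668. B = V − Δ·S = -108.7532.
(0,0): S=136.0000. Δ = (V_up−V_dn)/(S_up−S_dn) = (50.3668−13.6468)/(159.1200−122.4000) = 1.0000. V = [p*·50.3668 + (1−p*)·13.6468]/1.12 = 38.8989. B = V − Δ·S = -97.1011.
The time-0 hedge costs 38.8989, which is the no-arbitrage price.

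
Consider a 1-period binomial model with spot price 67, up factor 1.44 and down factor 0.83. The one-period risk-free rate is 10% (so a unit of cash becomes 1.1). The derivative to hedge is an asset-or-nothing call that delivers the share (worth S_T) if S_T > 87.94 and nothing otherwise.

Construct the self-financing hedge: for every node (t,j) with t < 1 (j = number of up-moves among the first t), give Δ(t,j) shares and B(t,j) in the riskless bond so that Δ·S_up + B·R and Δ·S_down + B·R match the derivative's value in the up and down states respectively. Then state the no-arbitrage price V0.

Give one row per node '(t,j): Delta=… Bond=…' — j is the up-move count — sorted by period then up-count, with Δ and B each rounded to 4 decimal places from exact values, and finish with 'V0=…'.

(0,0): Delta=2.3607 Bond=-119.3419
V0=38.8221

Risk-neutral probability p* = (R−d)/(u−d) = (1.1−0.83)/(1.44−0.83) = 0.4426.
At expiry t=1: V(1,0)=0.0000, V(1,1)=96.4800
(0,0): S=67.0000. Δ = (V_up−V_dn)/(S_up−S_dn) = (96.4800−0.0000)/(96.4800−55.6100) = 2.3607. V = [p*·96.4800 + (1−p*)·0.0000]/1.1 = 38.8221. B = V − Δ·S = -119.3419.
The time-0 hedge costs 38.8221, which is the no-arbitrage price.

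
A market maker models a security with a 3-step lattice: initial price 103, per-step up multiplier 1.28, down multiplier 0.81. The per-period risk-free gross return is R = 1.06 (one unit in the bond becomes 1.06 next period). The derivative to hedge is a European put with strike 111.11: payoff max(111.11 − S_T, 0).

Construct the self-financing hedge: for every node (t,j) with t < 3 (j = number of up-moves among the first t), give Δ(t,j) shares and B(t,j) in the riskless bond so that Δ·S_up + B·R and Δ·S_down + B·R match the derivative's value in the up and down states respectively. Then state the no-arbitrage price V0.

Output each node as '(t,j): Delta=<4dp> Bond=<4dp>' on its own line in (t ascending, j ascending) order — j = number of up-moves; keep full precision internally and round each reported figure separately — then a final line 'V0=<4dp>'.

(0,0): Delta=-0.3532 Bond=48.4622
(1,0): Delta=-0.6726 Bond=78.0163
(1,1): Delta=-0.1754 Bond=27.9211
(2,0): Delta=-1.0000 Bond=104.8208
(2,1): Delta=-0.4903 Bond=63.2286
(2,2): Delta=0.0000 Bond=0.0000
V0=12.0786

Since d<R<u, set p* = (R−d)/(u−d) = 0.5319; price each node as the discounted p*-expectation of its children.
Terminal payoffs: V(3,0)=56.3716, V(3,1)=24.6098, V(3,2)=0.0000, V(3,3)=0.0000
Node (2,0) S=67.5783: V=(p*·24.6098+(1−p*)·56.3716)/1.06=37.2425; Δ=(24.6098−56.3716)/(86.5002−54.7384)=-1.0000; B=V−Δ·S=104.8208
Node (2,1) S=106.7904: V=(p*·0.0000+(1−p*)·24.6098)/1.06=10.8674; Δ=(0.0000−24.6098)/(136.6917−86.5002)=-0.4903; B=V−Δ·S=63.2286
Node (2,2) S=168.7552: V=(p*·0.0000+(1−p*)·0.0000)/1.06=0.0000; Δ=(0.0000−0.0000)/(216.0067−136.6917)=0.0000; B=V−Δ·S=0.0000
Node (1,0) S=83.4300: V=(p*·10.8674+(1−p*)·37.2425)/1.06=21.8992; Δ=(10.8674−37.2425)/(106.7904−67.5783)=-0.6726; B=V−Δ·S=78.0163
Node (1,1) S=131.8400: V=(p*·0.0000+(1−p*)·10.8674)/1.06=4.7989; Δ=(0.0000−10.8674)/(168.7552−106.7904)=-0.1754; B=V−Δ·S=27.9211
Node (0,0) S=103.0000: V=(p*·4.7989+(1−p*)·21.8992)/1.06=12.0786; Δ=(4.7989−21.8992)/(131.8400−83.4300)=-0.3532; B=V−Δ·S=48.4622
Each (Δ,B) replicates both successor values, so the strategy is self-financing and V0 is arbitrage-free.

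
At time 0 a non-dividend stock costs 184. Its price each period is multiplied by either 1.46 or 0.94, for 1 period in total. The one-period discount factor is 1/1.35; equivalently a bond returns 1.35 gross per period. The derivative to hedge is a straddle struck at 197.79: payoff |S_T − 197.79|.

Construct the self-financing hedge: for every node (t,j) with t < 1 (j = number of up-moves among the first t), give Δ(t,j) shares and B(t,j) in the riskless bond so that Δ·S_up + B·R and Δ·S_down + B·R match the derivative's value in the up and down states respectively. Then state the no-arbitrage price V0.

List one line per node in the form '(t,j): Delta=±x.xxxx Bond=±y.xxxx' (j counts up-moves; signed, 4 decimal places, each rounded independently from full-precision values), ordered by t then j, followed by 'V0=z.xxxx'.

Risk-neutral probability p* = (R−d)/(u−d) = (1.35−0.94)/(1.46−0.94) = 0.7885.
Terminal values V(1,·): V(1,0)=24.8300, V(1,1)=70.8500
Node (0,0) S=184.0000: V=(p*·70.8500+(1−p*)·24.8300)/1.35=45.2704; Δ=(70.8500−24.8300)/(268.6400−172.9600)=0.4810; B=V−Δ·S=-43.2296
Root portfolio cost Δ·184+B reproduces V0=45.2704.

(0,0): Delta=0.4810 Bond=-43.2296
V0=45.2704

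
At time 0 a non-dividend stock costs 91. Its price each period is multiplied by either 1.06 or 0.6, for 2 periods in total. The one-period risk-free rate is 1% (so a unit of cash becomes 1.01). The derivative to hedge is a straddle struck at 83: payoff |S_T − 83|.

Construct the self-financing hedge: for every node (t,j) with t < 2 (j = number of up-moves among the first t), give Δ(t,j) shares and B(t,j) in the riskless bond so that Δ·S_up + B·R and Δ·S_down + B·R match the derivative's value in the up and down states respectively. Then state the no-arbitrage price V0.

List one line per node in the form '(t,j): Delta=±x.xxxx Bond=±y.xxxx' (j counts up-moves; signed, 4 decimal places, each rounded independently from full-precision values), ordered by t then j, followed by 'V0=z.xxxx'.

Risk-neutral probability p* = (R−d)/(u−d) = (1.01−0.6)/(1.06−0.6) = 0.8913.
Terminal values V(2,·): V(2,0)=50.2400, V(2,1)=25.1240, V(2,2)=19.2476
(1,0): S=54.6000. Δ = (V_up−V_dn)/(S_up−S_dn) = (25.1240−50.2400)/(57.8760−32.7600) = -1.0000. V = [p*·25.1240 + (1−p*)·50.2400]/1.01 = 27.5782. B = V − Δ·S = 82.1782.
(1,1): S=96.4600. Δ = (V_up−V_dn)/(S_up−S_dn) = (19.2476−25.1240)/(102.2476−57.8760) = -0.1324. V = [p*·19.2476 + (1−p*)·25.1240]/1.01 = 19.6894. B = V − Δ·S = 32.4642.
(0,0): S=91.0000. Δ = (V_up−V_dn)/(S_up−S_dn) = (19.6894−27.5782)/(96.4600−54.6000) = -0.1885. V = [p*·19.6894 + (1−p*)·27.5782]/1.01 = 20.3435. B = V − Δ·S = 37.4930.
Self-financing check: at every node Δ·S+B equals the discounted successor values.

(0,0): Delta=-0.1885 Bond=37.4930
(1,0): Delta=-1.0000 Bond=82.1782
(1,1): Delta=-0.1324 Bond=32.4642
V0=20.3435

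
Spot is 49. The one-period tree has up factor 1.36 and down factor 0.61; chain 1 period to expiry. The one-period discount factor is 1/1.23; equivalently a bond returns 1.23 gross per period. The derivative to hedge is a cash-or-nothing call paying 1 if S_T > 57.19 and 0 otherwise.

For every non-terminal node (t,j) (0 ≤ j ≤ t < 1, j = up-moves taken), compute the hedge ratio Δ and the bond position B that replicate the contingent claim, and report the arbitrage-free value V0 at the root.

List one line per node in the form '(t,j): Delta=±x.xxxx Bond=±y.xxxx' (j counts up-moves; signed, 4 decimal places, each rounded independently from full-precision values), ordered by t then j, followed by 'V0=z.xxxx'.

No-arbitrage ⇒ martingale measure with p* = (R−d)/(u−d) = 0.8267.
At expiry t=1: V(1,0)=0.0000, V(1,1)=1.0000
(0,0): S=49.0000. Δ = (V_up−V_dn)/(S_up−S_dn) = (1.0000−0.0000)/(66.6400−29.8900) = 0.0272. V = [p*·1.0000 + (1−p*)·0.0000]/1.23 = 0.6721. B = V − Δ·S = -0.6612.
Check: Δ(0,0)·S0 + B(0,0) = 0.6721 = V0.

(0,0): Delta=0.0272 Bond=-0.6612
V0=0.6721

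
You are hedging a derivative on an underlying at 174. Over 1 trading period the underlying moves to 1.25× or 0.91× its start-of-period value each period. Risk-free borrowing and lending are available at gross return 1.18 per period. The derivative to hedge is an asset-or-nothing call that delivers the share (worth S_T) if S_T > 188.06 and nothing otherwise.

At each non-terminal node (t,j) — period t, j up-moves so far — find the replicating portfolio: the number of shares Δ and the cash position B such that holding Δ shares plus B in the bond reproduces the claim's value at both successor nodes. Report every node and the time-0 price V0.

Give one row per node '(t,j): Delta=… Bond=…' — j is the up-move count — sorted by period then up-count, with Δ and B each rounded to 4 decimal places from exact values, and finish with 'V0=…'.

(0,0): Delta=3.6765 Bond=-493.3325
V0=146.3734

No-arbitrage ⇒ martingale measure with p* = (R−d)/(u−d) = 0.7941.
At expiry t=1: V(1,0)=0.0000, V(1,1)=217.5000
  t=0,j=0: stock 174.0000 → up 217.5000 (V=217.5000), down 158.3400 (V=0.0000). Price 146.3734; hedge Δ=3.6765, bond B=-493.3325.
Self-financing check: at every node Δ·S+B equals the discounted successor values.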